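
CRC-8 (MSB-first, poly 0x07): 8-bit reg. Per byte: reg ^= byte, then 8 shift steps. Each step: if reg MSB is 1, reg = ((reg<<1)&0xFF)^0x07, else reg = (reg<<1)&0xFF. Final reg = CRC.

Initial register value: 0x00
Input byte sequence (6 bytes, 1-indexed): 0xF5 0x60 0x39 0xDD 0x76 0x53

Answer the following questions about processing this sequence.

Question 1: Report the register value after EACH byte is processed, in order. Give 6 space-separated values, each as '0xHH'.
0xC5 0x72 0xF6 0xD1 0x7C 0xCD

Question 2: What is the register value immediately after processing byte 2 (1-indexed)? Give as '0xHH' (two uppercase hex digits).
Answer: 0x72

Derivation:
After byte 1 (0xF5): reg=0xC5
After byte 2 (0x60): reg=0x72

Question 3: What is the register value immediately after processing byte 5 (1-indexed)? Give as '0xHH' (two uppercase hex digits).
Answer: 0x7C

Derivation:
After byte 1 (0xF5): reg=0xC5
After byte 2 (0x60): reg=0x72
After byte 3 (0x39): reg=0xF6
After byte 4 (0xDD): reg=0xD1
After byte 5 (0x76): reg=0x7C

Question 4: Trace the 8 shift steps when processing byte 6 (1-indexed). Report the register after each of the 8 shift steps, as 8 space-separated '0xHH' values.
Answer: 0x5E 0xBC 0x7F 0xFE 0xFB 0xF1 0xE5 0xCD

Derivation:
After byte 1 (0xF5): reg=0xC5
After byte 2 (0x60): reg=0x72
After byte 3 (0x39): reg=0xF6
After byte 4 (0xDD): reg=0xD1
After byte 5 (0x76): reg=0x7C
Register before byte 6: 0x7C
After XOR with byte 0x53: 0x2F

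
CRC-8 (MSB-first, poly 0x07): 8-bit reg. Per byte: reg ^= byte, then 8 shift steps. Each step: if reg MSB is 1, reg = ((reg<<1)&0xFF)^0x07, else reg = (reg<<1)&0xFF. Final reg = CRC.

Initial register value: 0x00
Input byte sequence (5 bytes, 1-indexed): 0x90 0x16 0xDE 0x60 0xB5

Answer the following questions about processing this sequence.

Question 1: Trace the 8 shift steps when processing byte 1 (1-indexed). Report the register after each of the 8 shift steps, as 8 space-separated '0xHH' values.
Answer: 0x27 0x4E 0x9C 0x3F 0x7E 0xFC 0xFF 0xF9

Derivation:
Register before byte 1: 0x00
After XOR with byte 0x90: 0x90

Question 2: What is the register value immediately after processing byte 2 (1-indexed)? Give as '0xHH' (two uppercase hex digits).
Answer: 0x83

Derivation:
After byte 1 (0x90): reg=0xF9
After byte 2 (0x16): reg=0x83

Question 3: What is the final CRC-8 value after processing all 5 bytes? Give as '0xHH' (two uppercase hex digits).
After byte 1 (0x90): reg=0xF9
After byte 2 (0x16): reg=0x83
After byte 3 (0xDE): reg=0x94
After byte 4 (0x60): reg=0xC2
After byte 5 (0xB5): reg=0x42

Answer: 0x42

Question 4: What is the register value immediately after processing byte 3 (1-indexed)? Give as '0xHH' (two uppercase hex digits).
Answer: 0x94

Derivation:
After byte 1 (0x90): reg=0xF9
After byte 2 (0x16): reg=0x83
After byte 3 (0xDE): reg=0x94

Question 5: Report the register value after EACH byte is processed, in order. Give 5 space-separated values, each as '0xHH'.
0xF9 0x83 0x94 0xC2 0x42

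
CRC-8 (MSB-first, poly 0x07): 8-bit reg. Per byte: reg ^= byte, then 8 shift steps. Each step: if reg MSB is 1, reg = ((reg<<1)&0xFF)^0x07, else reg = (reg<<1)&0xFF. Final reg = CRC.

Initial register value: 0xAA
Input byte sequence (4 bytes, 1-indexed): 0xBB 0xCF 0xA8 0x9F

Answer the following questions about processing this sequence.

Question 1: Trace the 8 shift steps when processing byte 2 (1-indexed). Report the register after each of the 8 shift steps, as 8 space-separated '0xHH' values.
After byte 1 (0xBB): reg=0x77
Register before byte 2: 0x77
After XOR with byte 0xCF: 0xB8

Answer: 0x77 0xEE 0xDB 0xB1 0x65 0xCA 0x93 0x21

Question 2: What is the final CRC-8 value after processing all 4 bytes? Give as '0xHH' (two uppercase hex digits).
Answer: 0xDF

Derivation:
After byte 1 (0xBB): reg=0x77
After byte 2 (0xCF): reg=0x21
After byte 3 (0xA8): reg=0xB6
After byte 4 (0x9F): reg=0xDF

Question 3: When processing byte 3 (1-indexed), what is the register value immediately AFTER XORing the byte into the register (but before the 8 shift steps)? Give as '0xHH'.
Register before byte 3: 0x21
Byte 3: 0xA8
0x21 XOR 0xA8 = 0x89

Answer: 0x89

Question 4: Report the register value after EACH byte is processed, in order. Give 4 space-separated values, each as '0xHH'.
0x77 0x21 0xB6 0xDF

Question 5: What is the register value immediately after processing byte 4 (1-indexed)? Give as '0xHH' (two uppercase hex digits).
After byte 1 (0xBB): reg=0x77
After byte 2 (0xCF): reg=0x21
After byte 3 (0xA8): reg=0xB6
After byte 4 (0x9F): reg=0xDF

Answer: 0xDF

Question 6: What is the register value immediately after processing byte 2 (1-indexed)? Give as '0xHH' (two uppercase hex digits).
Answer: 0x21

Derivation:
After byte 1 (0xBB): reg=0x77
After byte 2 (0xCF): reg=0x21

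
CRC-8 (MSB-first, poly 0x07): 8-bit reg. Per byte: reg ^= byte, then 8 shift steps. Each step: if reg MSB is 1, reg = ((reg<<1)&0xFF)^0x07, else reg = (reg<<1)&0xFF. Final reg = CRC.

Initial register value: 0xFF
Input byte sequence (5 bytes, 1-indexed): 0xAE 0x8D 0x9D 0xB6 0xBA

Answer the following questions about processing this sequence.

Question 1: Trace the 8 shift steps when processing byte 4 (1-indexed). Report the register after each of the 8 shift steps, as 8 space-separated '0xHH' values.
After byte 1 (0xAE): reg=0xB0
After byte 2 (0x8D): reg=0xB3
After byte 3 (0x9D): reg=0xCA
Register before byte 4: 0xCA
After XOR with byte 0xB6: 0x7C

Answer: 0xF8 0xF7 0xE9 0xD5 0xAD 0x5D 0xBA 0x73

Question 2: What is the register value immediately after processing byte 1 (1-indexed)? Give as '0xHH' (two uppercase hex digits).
Answer: 0xB0

Derivation:
After byte 1 (0xAE): reg=0xB0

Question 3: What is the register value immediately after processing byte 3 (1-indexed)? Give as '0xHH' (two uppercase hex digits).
After byte 1 (0xAE): reg=0xB0
After byte 2 (0x8D): reg=0xB3
After byte 3 (0x9D): reg=0xCA

Answer: 0xCA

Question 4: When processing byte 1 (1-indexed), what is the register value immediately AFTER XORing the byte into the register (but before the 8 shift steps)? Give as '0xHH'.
Answer: 0x51

Derivation:
Register before byte 1: 0xFF
Byte 1: 0xAE
0xFF XOR 0xAE = 0x51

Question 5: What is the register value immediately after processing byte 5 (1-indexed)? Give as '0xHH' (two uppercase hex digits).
Answer: 0x71

Derivation:
After byte 1 (0xAE): reg=0xB0
After byte 2 (0x8D): reg=0xB3
After byte 3 (0x9D): reg=0xCA
After byte 4 (0xB6): reg=0x73
After byte 5 (0xBA): reg=0x71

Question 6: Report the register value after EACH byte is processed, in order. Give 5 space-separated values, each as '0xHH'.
0xB0 0xB3 0xCA 0x73 0x71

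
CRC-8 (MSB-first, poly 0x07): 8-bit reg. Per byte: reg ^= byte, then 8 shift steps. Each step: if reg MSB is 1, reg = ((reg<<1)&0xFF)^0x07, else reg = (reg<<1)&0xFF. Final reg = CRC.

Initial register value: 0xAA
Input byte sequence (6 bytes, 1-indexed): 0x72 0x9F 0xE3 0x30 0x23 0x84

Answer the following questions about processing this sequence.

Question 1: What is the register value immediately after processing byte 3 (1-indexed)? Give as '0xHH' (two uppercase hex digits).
After byte 1 (0x72): reg=0x06
After byte 2 (0x9F): reg=0xC6
After byte 3 (0xE3): reg=0xFB

Answer: 0xFB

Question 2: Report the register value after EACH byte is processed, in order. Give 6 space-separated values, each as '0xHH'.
0x06 0xC6 0xFB 0x7F 0x93 0x65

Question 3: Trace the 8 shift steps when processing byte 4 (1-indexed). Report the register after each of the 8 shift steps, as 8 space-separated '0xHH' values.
After byte 1 (0x72): reg=0x06
After byte 2 (0x9F): reg=0xC6
After byte 3 (0xE3): reg=0xFB
Register before byte 4: 0xFB
After XOR with byte 0x30: 0xCB

Answer: 0x91 0x25 0x4A 0x94 0x2F 0x5E 0xBC 0x7F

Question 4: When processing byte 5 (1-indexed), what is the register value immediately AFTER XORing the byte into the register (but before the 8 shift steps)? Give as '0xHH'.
Register before byte 5: 0x7F
Byte 5: 0x23
0x7F XOR 0x23 = 0x5C

Answer: 0x5C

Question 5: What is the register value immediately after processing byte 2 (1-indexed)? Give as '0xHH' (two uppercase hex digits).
After byte 1 (0x72): reg=0x06
After byte 2 (0x9F): reg=0xC6

Answer: 0xC6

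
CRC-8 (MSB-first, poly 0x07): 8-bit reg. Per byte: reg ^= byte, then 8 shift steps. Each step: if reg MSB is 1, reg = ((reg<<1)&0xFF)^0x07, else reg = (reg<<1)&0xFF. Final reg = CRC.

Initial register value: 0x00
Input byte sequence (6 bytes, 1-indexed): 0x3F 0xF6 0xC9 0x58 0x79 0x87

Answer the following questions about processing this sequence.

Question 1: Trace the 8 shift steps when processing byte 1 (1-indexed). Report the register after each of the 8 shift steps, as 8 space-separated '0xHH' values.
Answer: 0x7E 0xFC 0xFF 0xF9 0xF5 0xED 0xDD 0xBD

Derivation:
Register before byte 1: 0x00
After XOR with byte 0x3F: 0x3F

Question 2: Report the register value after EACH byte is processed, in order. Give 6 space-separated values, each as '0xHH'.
0xBD 0xF6 0xBD 0xB5 0x6A 0x8D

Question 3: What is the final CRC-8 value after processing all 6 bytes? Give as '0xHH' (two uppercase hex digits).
Answer: 0x8D

Derivation:
After byte 1 (0x3F): reg=0xBD
After byte 2 (0xF6): reg=0xF6
After byte 3 (0xC9): reg=0xBD
After byte 4 (0x58): reg=0xB5
After byte 5 (0x79): reg=0x6A
After byte 6 (0x87): reg=0x8D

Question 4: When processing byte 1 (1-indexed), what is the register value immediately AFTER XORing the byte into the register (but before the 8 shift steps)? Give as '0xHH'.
Answer: 0x3F

Derivation:
Register before byte 1: 0x00
Byte 1: 0x3F
0x00 XOR 0x3F = 0x3F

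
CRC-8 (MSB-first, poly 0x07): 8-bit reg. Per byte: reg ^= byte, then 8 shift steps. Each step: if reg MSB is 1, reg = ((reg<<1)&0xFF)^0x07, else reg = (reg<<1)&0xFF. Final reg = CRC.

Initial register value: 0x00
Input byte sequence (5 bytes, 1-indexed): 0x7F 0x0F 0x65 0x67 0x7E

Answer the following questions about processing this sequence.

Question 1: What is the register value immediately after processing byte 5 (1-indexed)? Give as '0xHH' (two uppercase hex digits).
Answer: 0x9A

Derivation:
After byte 1 (0x7F): reg=0x7A
After byte 2 (0x0F): reg=0x4C
After byte 3 (0x65): reg=0xDF
After byte 4 (0x67): reg=0x21
After byte 5 (0x7E): reg=0x9A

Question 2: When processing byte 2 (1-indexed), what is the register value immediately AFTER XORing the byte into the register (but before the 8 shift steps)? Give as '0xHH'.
Register before byte 2: 0x7A
Byte 2: 0x0F
0x7A XOR 0x0F = 0x75

Answer: 0x75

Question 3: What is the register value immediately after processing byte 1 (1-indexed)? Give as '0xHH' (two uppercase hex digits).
After byte 1 (0x7F): reg=0x7A

Answer: 0x7A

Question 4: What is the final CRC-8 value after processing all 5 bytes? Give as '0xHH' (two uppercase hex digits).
After byte 1 (0x7F): reg=0x7A
After byte 2 (0x0F): reg=0x4C
After byte 3 (0x65): reg=0xDF
After byte 4 (0x67): reg=0x21
After byte 5 (0x7E): reg=0x9A

Answer: 0x9A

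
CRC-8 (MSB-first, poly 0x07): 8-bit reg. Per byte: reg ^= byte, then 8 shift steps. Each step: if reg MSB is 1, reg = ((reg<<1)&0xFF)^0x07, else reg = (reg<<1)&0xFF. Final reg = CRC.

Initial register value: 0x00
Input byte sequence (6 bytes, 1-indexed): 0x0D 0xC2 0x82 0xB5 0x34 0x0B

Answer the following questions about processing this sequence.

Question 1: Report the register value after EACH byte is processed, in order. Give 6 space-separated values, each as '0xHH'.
0x23 0xA9 0xD1 0x3B 0x2D 0xF2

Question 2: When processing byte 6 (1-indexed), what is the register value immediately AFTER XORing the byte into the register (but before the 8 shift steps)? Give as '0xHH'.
Answer: 0x26

Derivation:
Register before byte 6: 0x2D
Byte 6: 0x0B
0x2D XOR 0x0B = 0x26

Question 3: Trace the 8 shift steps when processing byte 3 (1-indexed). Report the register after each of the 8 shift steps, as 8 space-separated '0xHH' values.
Answer: 0x56 0xAC 0x5F 0xBE 0x7B 0xF6 0xEB 0xD1

Derivation:
After byte 1 (0x0D): reg=0x23
After byte 2 (0xC2): reg=0xA9
Register before byte 3: 0xA9
After XOR with byte 0x82: 0x2B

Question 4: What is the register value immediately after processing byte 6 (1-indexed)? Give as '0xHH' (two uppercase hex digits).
Answer: 0xF2

Derivation:
After byte 1 (0x0D): reg=0x23
After byte 2 (0xC2): reg=0xA9
After byte 3 (0x82): reg=0xD1
After byte 4 (0xB5): reg=0x3B
After byte 5 (0x34): reg=0x2D
After byte 6 (0x0B): reg=0xF2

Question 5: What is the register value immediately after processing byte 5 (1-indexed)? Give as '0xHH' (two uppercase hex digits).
Answer: 0x2D

Derivation:
After byte 1 (0x0D): reg=0x23
After byte 2 (0xC2): reg=0xA9
After byte 3 (0x82): reg=0xD1
After byte 4 (0xB5): reg=0x3B
After byte 5 (0x34): reg=0x2D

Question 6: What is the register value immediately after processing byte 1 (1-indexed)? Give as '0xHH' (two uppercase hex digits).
Answer: 0x23

Derivation:
After byte 1 (0x0D): reg=0x23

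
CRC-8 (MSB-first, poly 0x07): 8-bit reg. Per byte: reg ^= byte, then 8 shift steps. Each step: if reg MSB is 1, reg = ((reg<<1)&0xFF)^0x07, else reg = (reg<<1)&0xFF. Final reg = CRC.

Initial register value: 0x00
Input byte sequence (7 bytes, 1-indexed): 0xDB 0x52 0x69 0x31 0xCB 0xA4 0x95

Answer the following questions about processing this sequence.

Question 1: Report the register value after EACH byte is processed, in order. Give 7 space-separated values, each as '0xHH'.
0x0F 0x94 0xFD 0x6A 0x6E 0x78 0x8D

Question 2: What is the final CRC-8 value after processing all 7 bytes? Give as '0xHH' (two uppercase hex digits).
Answer: 0x8D

Derivation:
After byte 1 (0xDB): reg=0x0F
After byte 2 (0x52): reg=0x94
After byte 3 (0x69): reg=0xFD
After byte 4 (0x31): reg=0x6A
After byte 5 (0xCB): reg=0x6E
After byte 6 (0xA4): reg=0x78
After byte 7 (0x95): reg=0x8D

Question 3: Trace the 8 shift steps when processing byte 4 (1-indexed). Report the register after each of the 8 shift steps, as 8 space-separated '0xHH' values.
After byte 1 (0xDB): reg=0x0F
After byte 2 (0x52): reg=0x94
After byte 3 (0x69): reg=0xFD
Register before byte 4: 0xFD
After XOR with byte 0x31: 0xCC

Answer: 0x9F 0x39 0x72 0xE4 0xCF 0x99 0x35 0x6A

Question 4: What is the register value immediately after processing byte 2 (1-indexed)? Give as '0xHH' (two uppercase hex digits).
After byte 1 (0xDB): reg=0x0F
After byte 2 (0x52): reg=0x94

Answer: 0x94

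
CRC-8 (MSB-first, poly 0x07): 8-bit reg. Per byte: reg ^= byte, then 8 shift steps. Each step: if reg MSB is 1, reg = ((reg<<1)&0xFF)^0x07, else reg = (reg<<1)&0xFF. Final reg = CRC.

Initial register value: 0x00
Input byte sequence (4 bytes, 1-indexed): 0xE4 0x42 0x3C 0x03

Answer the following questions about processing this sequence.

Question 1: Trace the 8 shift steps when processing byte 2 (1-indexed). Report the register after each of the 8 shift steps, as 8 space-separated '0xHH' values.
After byte 1 (0xE4): reg=0xB2
Register before byte 2: 0xB2
After XOR with byte 0x42: 0xF0

Answer: 0xE7 0xC9 0x95 0x2D 0x5A 0xB4 0x6F 0xDE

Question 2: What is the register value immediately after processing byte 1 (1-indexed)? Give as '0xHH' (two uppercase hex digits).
Answer: 0xB2

Derivation:
After byte 1 (0xE4): reg=0xB2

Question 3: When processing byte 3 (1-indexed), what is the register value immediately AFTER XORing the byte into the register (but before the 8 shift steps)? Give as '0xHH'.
Answer: 0xE2

Derivation:
Register before byte 3: 0xDE
Byte 3: 0x3C
0xDE XOR 0x3C = 0xE2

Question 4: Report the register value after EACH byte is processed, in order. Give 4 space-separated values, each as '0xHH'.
0xB2 0xDE 0xA0 0x60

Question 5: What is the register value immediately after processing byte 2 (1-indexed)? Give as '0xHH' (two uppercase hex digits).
After byte 1 (0xE4): reg=0xB2
After byte 2 (0x42): reg=0xDE

Answer: 0xDE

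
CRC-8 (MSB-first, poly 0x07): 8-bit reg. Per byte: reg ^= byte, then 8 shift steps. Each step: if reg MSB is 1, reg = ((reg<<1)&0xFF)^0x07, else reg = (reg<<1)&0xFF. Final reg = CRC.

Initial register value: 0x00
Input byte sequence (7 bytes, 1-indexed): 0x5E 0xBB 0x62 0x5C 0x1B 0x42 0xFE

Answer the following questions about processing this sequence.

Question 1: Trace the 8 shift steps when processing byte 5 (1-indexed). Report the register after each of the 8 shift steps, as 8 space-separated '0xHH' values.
Answer: 0xD2 0xA3 0x41 0x82 0x03 0x06 0x0C 0x18

Derivation:
After byte 1 (0x5E): reg=0x9D
After byte 2 (0xBB): reg=0xF2
After byte 3 (0x62): reg=0xF9
After byte 4 (0x5C): reg=0x72
Register before byte 5: 0x72
After XOR with byte 0x1B: 0x69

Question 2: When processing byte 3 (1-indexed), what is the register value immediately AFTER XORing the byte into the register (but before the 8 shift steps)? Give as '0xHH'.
Answer: 0x90

Derivation:
Register before byte 3: 0xF2
Byte 3: 0x62
0xF2 XOR 0x62 = 0x90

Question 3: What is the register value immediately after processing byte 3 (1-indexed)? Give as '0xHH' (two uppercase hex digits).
After byte 1 (0x5E): reg=0x9D
After byte 2 (0xBB): reg=0xF2
After byte 3 (0x62): reg=0xF9

Answer: 0xF9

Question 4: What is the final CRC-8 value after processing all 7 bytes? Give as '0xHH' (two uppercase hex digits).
After byte 1 (0x5E): reg=0x9D
After byte 2 (0xBB): reg=0xF2
After byte 3 (0x62): reg=0xF9
After byte 4 (0x5C): reg=0x72
After byte 5 (0x1B): reg=0x18
After byte 6 (0x42): reg=0x81
After byte 7 (0xFE): reg=0x7A

Answer: 0x7A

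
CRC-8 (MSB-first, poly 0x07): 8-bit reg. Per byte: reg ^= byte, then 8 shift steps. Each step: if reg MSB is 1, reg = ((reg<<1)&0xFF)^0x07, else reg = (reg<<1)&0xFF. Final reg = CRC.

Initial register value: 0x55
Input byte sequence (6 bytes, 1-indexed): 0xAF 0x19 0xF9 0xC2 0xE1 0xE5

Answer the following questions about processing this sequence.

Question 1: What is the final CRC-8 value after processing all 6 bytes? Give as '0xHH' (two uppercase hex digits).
After byte 1 (0xAF): reg=0xE8
After byte 2 (0x19): reg=0xD9
After byte 3 (0xF9): reg=0xE0
After byte 4 (0xC2): reg=0xEE
After byte 5 (0xE1): reg=0x2D
After byte 6 (0xE5): reg=0x76

Answer: 0x76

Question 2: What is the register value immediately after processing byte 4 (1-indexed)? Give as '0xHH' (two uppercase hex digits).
After byte 1 (0xAF): reg=0xE8
After byte 2 (0x19): reg=0xD9
After byte 3 (0xF9): reg=0xE0
After byte 4 (0xC2): reg=0xEE

Answer: 0xEE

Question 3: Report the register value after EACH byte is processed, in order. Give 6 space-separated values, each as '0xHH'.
0xE8 0xD9 0xE0 0xEE 0x2D 0x76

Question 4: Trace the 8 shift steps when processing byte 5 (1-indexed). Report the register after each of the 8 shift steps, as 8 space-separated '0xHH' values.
After byte 1 (0xAF): reg=0xE8
After byte 2 (0x19): reg=0xD9
After byte 3 (0xF9): reg=0xE0
After byte 4 (0xC2): reg=0xEE
Register before byte 5: 0xEE
After XOR with byte 0xE1: 0x0F

Answer: 0x1E 0x3C 0x78 0xF0 0xE7 0xC9 0x95 0x2D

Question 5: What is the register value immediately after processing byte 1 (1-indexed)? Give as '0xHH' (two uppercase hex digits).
After byte 1 (0xAF): reg=0xE8

Answer: 0xE8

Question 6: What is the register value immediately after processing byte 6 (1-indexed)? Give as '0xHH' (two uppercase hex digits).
Answer: 0x76

Derivation:
After byte 1 (0xAF): reg=0xE8
After byte 2 (0x19): reg=0xD9
After byte 3 (0xF9): reg=0xE0
After byte 4 (0xC2): reg=0xEE
After byte 5 (0xE1): reg=0x2D
After byte 6 (0xE5): reg=0x76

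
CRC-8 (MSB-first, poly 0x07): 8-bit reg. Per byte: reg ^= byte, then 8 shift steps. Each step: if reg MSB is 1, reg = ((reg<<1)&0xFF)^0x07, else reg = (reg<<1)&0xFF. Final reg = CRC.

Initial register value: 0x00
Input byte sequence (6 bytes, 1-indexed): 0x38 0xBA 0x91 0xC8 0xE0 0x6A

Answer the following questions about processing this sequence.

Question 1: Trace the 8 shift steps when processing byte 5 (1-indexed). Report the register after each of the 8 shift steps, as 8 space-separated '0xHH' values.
After byte 1 (0x38): reg=0xA8
After byte 2 (0xBA): reg=0x7E
After byte 3 (0x91): reg=0x83
After byte 4 (0xC8): reg=0xF6
Register before byte 5: 0xF6
After XOR with byte 0xE0: 0x16

Answer: 0x2C 0x58 0xB0 0x67 0xCE 0x9B 0x31 0x62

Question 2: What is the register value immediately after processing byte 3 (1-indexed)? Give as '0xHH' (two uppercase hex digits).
After byte 1 (0x38): reg=0xA8
After byte 2 (0xBA): reg=0x7E
After byte 3 (0x91): reg=0x83

Answer: 0x83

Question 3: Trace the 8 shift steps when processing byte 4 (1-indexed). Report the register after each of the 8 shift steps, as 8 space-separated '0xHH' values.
After byte 1 (0x38): reg=0xA8
After byte 2 (0xBA): reg=0x7E
After byte 3 (0x91): reg=0x83
Register before byte 4: 0x83
After XOR with byte 0xC8: 0x4B

Answer: 0x96 0x2B 0x56 0xAC 0x5F 0xBE 0x7B 0xF6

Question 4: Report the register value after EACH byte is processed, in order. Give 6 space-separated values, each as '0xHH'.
0xA8 0x7E 0x83 0xF6 0x62 0x38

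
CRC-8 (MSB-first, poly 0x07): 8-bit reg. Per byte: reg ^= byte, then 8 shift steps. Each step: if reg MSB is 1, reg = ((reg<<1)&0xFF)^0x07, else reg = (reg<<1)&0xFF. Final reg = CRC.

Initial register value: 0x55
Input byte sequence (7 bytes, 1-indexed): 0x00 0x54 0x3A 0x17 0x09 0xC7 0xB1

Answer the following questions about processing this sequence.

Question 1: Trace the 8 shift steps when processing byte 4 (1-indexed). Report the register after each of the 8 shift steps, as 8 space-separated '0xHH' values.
Answer: 0x1A 0x34 0x68 0xD0 0xA7 0x49 0x92 0x23

Derivation:
After byte 1 (0x00): reg=0xAC
After byte 2 (0x54): reg=0xE6
After byte 3 (0x3A): reg=0x1A
Register before byte 4: 0x1A
After XOR with byte 0x17: 0x0D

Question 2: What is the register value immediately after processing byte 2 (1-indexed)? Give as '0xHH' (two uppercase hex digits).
After byte 1 (0x00): reg=0xAC
After byte 2 (0x54): reg=0xE6

Answer: 0xE6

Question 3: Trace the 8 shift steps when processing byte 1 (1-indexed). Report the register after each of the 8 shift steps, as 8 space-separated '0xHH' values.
Answer: 0xAA 0x53 0xA6 0x4B 0x96 0x2B 0x56 0xAC

Derivation:
Register before byte 1: 0x55
After XOR with byte 0x00: 0x55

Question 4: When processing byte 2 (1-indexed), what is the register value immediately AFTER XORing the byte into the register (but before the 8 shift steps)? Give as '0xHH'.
Answer: 0xF8

Derivation:
Register before byte 2: 0xAC
Byte 2: 0x54
0xAC XOR 0x54 = 0xF8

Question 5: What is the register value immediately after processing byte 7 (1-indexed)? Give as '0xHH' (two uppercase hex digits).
Answer: 0x5C

Derivation:
After byte 1 (0x00): reg=0xAC
After byte 2 (0x54): reg=0xE6
After byte 3 (0x3A): reg=0x1A
After byte 4 (0x17): reg=0x23
After byte 5 (0x09): reg=0xD6
After byte 6 (0xC7): reg=0x77
After byte 7 (0xB1): reg=0x5C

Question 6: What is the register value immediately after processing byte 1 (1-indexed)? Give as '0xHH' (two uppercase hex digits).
After byte 1 (0x00): reg=0xAC

Answer: 0xAC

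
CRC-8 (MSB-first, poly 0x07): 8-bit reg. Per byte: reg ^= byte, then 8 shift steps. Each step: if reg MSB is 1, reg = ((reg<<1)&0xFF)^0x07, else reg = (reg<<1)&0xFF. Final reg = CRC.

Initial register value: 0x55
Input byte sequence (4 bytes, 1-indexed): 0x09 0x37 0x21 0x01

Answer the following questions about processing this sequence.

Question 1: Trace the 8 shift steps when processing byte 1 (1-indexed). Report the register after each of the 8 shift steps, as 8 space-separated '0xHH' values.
Answer: 0xB8 0x77 0xEE 0xDB 0xB1 0x65 0xCA 0x93

Derivation:
Register before byte 1: 0x55
After XOR with byte 0x09: 0x5C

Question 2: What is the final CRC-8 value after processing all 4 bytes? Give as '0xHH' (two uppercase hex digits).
After byte 1 (0x09): reg=0x93
After byte 2 (0x37): reg=0x75
After byte 3 (0x21): reg=0xAB
After byte 4 (0x01): reg=0x5F

Answer: 0x5F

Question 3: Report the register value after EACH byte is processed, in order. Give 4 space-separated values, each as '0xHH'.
0x93 0x75 0xAB 0x5F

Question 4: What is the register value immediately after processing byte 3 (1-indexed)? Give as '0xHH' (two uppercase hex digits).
Answer: 0xAB

Derivation:
After byte 1 (0x09): reg=0x93
After byte 2 (0x37): reg=0x75
After byte 3 (0x21): reg=0xAB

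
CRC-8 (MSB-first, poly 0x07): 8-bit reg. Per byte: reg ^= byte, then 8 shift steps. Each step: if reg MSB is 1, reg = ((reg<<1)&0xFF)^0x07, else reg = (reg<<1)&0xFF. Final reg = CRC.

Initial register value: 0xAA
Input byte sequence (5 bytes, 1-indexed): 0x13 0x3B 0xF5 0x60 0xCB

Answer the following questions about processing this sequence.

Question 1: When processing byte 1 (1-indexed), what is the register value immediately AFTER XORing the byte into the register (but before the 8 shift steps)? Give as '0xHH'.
Register before byte 1: 0xAA
Byte 1: 0x13
0xAA XOR 0x13 = 0xB9

Answer: 0xB9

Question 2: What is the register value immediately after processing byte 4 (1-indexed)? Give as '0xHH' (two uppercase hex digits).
After byte 1 (0x13): reg=0x26
After byte 2 (0x3B): reg=0x53
After byte 3 (0xF5): reg=0x7B
After byte 4 (0x60): reg=0x41

Answer: 0x41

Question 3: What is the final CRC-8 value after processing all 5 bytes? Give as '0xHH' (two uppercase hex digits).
After byte 1 (0x13): reg=0x26
After byte 2 (0x3B): reg=0x53
After byte 3 (0xF5): reg=0x7B
After byte 4 (0x60): reg=0x41
After byte 5 (0xCB): reg=0xBF

Answer: 0xBF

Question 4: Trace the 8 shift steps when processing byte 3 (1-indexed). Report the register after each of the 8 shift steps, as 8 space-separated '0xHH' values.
After byte 1 (0x13): reg=0x26
After byte 2 (0x3B): reg=0x53
Register before byte 3: 0x53
After XOR with byte 0xF5: 0xA6

Answer: 0x4B 0x96 0x2B 0x56 0xAC 0x5F 0xBE 0x7B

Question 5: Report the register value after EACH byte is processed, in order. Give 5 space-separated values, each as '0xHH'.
0x26 0x53 0x7B 0x41 0xBF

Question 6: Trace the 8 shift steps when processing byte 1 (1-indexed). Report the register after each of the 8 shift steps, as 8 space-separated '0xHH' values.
Answer: 0x75 0xEA 0xD3 0xA1 0x45 0x8A 0x13 0x26

Derivation:
Register before byte 1: 0xAA
After XOR with byte 0x13: 0xB9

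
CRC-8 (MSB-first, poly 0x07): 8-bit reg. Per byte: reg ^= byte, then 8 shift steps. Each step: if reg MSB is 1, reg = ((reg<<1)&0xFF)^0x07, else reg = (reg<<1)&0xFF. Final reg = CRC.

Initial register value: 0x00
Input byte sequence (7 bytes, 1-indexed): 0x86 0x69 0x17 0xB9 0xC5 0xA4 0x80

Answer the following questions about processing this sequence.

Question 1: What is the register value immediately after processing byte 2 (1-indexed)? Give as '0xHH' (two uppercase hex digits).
After byte 1 (0x86): reg=0x9B
After byte 2 (0x69): reg=0xD0

Answer: 0xD0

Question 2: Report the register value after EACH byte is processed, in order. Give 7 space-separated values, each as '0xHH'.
0x9B 0xD0 0x5B 0xA0 0x3C 0xC1 0xC0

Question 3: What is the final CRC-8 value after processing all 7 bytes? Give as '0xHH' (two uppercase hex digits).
Answer: 0xC0

Derivation:
After byte 1 (0x86): reg=0x9B
After byte 2 (0x69): reg=0xD0
After byte 3 (0x17): reg=0x5B
After byte 4 (0xB9): reg=0xA0
After byte 5 (0xC5): reg=0x3C
After byte 6 (0xA4): reg=0xC1
After byte 7 (0x80): reg=0xC0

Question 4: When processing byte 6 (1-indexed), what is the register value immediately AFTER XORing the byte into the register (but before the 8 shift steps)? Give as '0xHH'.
Register before byte 6: 0x3C
Byte 6: 0xA4
0x3C XOR 0xA4 = 0x98

Answer: 0x98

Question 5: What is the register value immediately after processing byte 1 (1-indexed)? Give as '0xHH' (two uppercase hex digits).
After byte 1 (0x86): reg=0x9B

Answer: 0x9B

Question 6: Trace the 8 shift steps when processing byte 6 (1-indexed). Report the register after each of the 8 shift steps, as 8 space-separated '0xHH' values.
After byte 1 (0x86): reg=0x9B
After byte 2 (0x69): reg=0xD0
After byte 3 (0x17): reg=0x5B
After byte 4 (0xB9): reg=0xA0
After byte 5 (0xC5): reg=0x3C
Register before byte 6: 0x3C
After XOR with byte 0xA4: 0x98

Answer: 0x37 0x6E 0xDC 0xBF 0x79 0xF2 0xE3 0xC1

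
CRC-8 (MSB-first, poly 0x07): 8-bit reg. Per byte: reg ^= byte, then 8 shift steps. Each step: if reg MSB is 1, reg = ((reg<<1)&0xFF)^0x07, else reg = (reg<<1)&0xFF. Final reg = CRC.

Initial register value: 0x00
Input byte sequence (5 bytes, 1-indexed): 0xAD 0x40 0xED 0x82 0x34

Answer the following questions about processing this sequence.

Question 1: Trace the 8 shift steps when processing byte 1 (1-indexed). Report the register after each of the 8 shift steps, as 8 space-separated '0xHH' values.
Answer: 0x5D 0xBA 0x73 0xE6 0xCB 0x91 0x25 0x4A

Derivation:
Register before byte 1: 0x00
After XOR with byte 0xAD: 0xAD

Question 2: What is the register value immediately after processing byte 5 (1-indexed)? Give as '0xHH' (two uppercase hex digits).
After byte 1 (0xAD): reg=0x4A
After byte 2 (0x40): reg=0x36
After byte 3 (0xED): reg=0x0F
After byte 4 (0x82): reg=0xAA
After byte 5 (0x34): reg=0xD3

Answer: 0xD3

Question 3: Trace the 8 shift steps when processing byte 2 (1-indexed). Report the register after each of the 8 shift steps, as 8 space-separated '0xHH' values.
Answer: 0x14 0x28 0x50 0xA0 0x47 0x8E 0x1B 0x36

Derivation:
After byte 1 (0xAD): reg=0x4A
Register before byte 2: 0x4A
After XOR with byte 0x40: 0x0A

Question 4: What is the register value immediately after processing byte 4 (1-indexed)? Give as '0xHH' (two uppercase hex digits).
Answer: 0xAA

Derivation:
After byte 1 (0xAD): reg=0x4A
After byte 2 (0x40): reg=0x36
After byte 3 (0xED): reg=0x0F
After byte 4 (0x82): reg=0xAA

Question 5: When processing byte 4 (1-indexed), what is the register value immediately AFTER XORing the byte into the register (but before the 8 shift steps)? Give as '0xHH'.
Register before byte 4: 0x0F
Byte 4: 0x82
0x0F XOR 0x82 = 0x8D

Answer: 0x8D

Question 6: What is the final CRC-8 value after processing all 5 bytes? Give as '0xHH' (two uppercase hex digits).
Answer: 0xD3

Derivation:
After byte 1 (0xAD): reg=0x4A
After byte 2 (0x40): reg=0x36
After byte 3 (0xED): reg=0x0F
After byte 4 (0x82): reg=0xAA
After byte 5 (0x34): reg=0xD3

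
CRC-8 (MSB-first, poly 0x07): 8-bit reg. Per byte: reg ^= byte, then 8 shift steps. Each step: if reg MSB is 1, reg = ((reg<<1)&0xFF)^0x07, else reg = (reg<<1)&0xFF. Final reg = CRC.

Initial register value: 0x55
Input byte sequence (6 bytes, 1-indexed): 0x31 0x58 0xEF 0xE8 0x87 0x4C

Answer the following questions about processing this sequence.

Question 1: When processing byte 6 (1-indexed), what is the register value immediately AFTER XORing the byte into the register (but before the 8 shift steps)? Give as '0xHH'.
Answer: 0xDD

Derivation:
Register before byte 6: 0x91
Byte 6: 0x4C
0x91 XOR 0x4C = 0xDD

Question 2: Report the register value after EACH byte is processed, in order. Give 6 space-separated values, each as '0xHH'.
0x3B 0x2E 0x49 0x6E 0x91 0x1D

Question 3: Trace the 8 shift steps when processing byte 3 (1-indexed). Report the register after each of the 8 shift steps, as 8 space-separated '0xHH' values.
After byte 1 (0x31): reg=0x3B
After byte 2 (0x58): reg=0x2E
Register before byte 3: 0x2E
After XOR with byte 0xEF: 0xC1

Answer: 0x85 0x0D 0x1A 0x34 0x68 0xD0 0xA7 0x49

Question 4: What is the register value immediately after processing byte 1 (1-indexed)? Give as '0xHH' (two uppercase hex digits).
Answer: 0x3B

Derivation:
After byte 1 (0x31): reg=0x3B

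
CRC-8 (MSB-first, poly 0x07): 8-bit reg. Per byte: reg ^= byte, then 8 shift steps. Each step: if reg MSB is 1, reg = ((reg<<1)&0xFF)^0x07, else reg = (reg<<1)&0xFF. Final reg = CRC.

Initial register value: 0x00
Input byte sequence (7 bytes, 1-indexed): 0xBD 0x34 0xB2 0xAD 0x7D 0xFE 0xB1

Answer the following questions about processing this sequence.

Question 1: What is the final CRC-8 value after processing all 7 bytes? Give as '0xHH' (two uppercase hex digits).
After byte 1 (0xBD): reg=0x3A
After byte 2 (0x34): reg=0x2A
After byte 3 (0xB2): reg=0xC1
After byte 4 (0xAD): reg=0x03
After byte 5 (0x7D): reg=0x7D
After byte 6 (0xFE): reg=0x80
After byte 7 (0xB1): reg=0x97

Answer: 0x97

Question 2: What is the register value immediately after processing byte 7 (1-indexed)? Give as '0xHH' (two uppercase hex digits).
Answer: 0x97

Derivation:
After byte 1 (0xBD): reg=0x3A
After byte 2 (0x34): reg=0x2A
After byte 3 (0xB2): reg=0xC1
After byte 4 (0xAD): reg=0x03
After byte 5 (0x7D): reg=0x7D
After byte 6 (0xFE): reg=0x80
After byte 7 (0xB1): reg=0x97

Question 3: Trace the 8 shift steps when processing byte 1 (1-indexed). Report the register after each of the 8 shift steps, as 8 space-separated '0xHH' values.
Answer: 0x7D 0xFA 0xF3 0xE1 0xC5 0x8D 0x1D 0x3A

Derivation:
Register before byte 1: 0x00
After XOR with byte 0xBD: 0xBD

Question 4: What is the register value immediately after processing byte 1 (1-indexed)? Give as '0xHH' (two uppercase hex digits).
Answer: 0x3A

Derivation:
After byte 1 (0xBD): reg=0x3A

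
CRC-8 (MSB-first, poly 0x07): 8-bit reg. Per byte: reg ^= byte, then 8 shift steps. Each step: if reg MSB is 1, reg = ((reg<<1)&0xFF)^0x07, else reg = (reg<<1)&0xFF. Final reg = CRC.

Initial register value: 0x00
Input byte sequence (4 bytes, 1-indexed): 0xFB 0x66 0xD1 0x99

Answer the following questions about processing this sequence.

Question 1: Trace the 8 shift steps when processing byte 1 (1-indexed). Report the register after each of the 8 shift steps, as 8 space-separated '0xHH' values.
Register before byte 1: 0x00
After XOR with byte 0xFB: 0xFB

Answer: 0xF1 0xE5 0xCD 0x9D 0x3D 0x7A 0xF4 0xEF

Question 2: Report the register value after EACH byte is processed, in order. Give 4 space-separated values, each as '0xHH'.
0xEF 0xB6 0x32 0x58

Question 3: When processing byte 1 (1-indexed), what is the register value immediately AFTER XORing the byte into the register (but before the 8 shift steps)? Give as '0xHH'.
Register before byte 1: 0x00
Byte 1: 0xFB
0x00 XOR 0xFB = 0xFB

Answer: 0xFB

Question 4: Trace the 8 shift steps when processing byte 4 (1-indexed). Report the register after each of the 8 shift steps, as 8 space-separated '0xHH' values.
After byte 1 (0xFB): reg=0xEF
After byte 2 (0x66): reg=0xB6
After byte 3 (0xD1): reg=0x32
Register before byte 4: 0x32
After XOR with byte 0x99: 0xAB

Answer: 0x51 0xA2 0x43 0x86 0x0B 0x16 0x2C 0x58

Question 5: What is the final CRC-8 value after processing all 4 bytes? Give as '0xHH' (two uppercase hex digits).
After byte 1 (0xFB): reg=0xEF
After byte 2 (0x66): reg=0xB6
After byte 3 (0xD1): reg=0x32
After byte 4 (0x99): reg=0x58

Answer: 0x58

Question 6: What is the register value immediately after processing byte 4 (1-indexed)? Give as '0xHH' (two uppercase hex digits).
Answer: 0x58

Derivation:
After byte 1 (0xFB): reg=0xEF
After byte 2 (0x66): reg=0xB6
After byte 3 (0xD1): reg=0x32
After byte 4 (0x99): reg=0x58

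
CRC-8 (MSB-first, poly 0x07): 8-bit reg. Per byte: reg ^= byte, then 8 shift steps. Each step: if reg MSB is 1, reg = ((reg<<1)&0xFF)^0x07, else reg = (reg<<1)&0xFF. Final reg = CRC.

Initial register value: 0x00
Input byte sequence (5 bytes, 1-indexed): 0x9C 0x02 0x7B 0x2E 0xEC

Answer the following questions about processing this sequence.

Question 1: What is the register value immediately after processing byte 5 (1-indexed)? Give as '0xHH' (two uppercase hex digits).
Answer: 0x66

Derivation:
After byte 1 (0x9C): reg=0xDD
After byte 2 (0x02): reg=0x13
After byte 3 (0x7B): reg=0x1F
After byte 4 (0x2E): reg=0x97
After byte 5 (0xEC): reg=0x66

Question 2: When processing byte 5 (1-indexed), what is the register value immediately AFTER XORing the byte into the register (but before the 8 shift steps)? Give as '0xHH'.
Register before byte 5: 0x97
Byte 5: 0xEC
0x97 XOR 0xEC = 0x7B

Answer: 0x7B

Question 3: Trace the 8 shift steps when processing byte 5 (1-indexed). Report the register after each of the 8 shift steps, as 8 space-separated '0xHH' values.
Answer: 0xF6 0xEB 0xD1 0xA5 0x4D 0x9A 0x33 0x66

Derivation:
After byte 1 (0x9C): reg=0xDD
After byte 2 (0x02): reg=0x13
After byte 3 (0x7B): reg=0x1F
After byte 4 (0x2E): reg=0x97
Register before byte 5: 0x97
After XOR with byte 0xEC: 0x7B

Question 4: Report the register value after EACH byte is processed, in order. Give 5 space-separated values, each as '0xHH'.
0xDD 0x13 0x1F 0x97 0x66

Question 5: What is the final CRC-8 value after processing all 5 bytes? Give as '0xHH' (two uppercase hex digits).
Answer: 0x66

Derivation:
After byte 1 (0x9C): reg=0xDD
After byte 2 (0x02): reg=0x13
After byte 3 (0x7B): reg=0x1F
After byte 4 (0x2E): reg=0x97
After byte 5 (0xEC): reg=0x66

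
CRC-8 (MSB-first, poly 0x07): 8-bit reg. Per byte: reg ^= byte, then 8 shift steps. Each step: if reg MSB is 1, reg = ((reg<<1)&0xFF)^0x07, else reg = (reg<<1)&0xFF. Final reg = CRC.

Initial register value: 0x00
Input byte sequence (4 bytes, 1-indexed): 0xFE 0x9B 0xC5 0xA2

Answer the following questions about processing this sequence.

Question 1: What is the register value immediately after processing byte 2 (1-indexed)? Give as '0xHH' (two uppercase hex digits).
Answer: 0x0A

Derivation:
After byte 1 (0xFE): reg=0xF4
After byte 2 (0x9B): reg=0x0A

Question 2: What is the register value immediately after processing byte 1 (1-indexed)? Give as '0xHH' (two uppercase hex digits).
Answer: 0xF4

Derivation:
After byte 1 (0xFE): reg=0xF4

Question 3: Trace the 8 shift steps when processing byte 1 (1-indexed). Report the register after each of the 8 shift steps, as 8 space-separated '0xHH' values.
Answer: 0xFB 0xF1 0xE5 0xCD 0x9D 0x3D 0x7A 0xF4

Derivation:
Register before byte 1: 0x00
After XOR with byte 0xFE: 0xFE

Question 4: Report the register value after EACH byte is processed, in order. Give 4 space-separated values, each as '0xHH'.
0xF4 0x0A 0x63 0x49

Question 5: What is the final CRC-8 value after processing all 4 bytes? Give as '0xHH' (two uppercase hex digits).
Answer: 0x49

Derivation:
After byte 1 (0xFE): reg=0xF4
After byte 2 (0x9B): reg=0x0A
After byte 3 (0xC5): reg=0x63
After byte 4 (0xA2): reg=0x49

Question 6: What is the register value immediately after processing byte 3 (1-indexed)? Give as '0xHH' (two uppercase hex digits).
After byte 1 (0xFE): reg=0xF4
After byte 2 (0x9B): reg=0x0A
After byte 3 (0xC5): reg=0x63

Answer: 0x63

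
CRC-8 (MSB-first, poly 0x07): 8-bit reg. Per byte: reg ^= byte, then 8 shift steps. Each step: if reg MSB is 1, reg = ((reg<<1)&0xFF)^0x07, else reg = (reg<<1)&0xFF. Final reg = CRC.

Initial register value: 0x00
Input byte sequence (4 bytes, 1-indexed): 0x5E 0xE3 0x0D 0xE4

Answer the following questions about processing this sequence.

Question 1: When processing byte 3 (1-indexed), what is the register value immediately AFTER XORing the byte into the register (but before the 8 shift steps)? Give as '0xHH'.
Answer: 0x70

Derivation:
Register before byte 3: 0x7D
Byte 3: 0x0D
0x7D XOR 0x0D = 0x70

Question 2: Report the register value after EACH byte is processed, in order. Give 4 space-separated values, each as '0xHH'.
0x9D 0x7D 0x57 0x10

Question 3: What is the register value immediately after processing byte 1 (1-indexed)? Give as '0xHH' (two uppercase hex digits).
After byte 1 (0x5E): reg=0x9D

Answer: 0x9D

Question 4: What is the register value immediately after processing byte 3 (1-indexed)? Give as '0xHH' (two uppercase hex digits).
Answer: 0x57

Derivation:
After byte 1 (0x5E): reg=0x9D
After byte 2 (0xE3): reg=0x7D
After byte 3 (0x0D): reg=0x57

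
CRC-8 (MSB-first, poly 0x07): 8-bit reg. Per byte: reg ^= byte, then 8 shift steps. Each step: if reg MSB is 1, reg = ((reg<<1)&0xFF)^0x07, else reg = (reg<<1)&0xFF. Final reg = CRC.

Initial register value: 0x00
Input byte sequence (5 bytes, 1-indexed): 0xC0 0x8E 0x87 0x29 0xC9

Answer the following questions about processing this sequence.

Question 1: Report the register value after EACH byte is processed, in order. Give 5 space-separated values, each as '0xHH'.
0x4E 0x4E 0x71 0x8F 0xD5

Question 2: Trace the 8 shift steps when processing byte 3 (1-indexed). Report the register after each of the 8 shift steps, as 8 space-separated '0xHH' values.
After byte 1 (0xC0): reg=0x4E
After byte 2 (0x8E): reg=0x4E
Register before byte 3: 0x4E
After XOR with byte 0x87: 0xC9

Answer: 0x95 0x2D 0x5A 0xB4 0x6F 0xDE 0xBB 0x71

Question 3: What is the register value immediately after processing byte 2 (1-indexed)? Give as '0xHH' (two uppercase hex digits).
Answer: 0x4E

Derivation:
After byte 1 (0xC0): reg=0x4E
After byte 2 (0x8E): reg=0x4E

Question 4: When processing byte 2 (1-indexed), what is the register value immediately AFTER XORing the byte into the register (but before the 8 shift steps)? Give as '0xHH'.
Answer: 0xC0

Derivation:
Register before byte 2: 0x4E
Byte 2: 0x8E
0x4E XOR 0x8E = 0xC0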